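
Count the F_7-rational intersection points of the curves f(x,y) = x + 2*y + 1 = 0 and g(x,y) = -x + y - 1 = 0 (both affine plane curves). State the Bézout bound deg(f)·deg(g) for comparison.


Common zeros: {(6, 0)}; count = 1; Bézout bound = 1.

deg(f) = 1, deg(g) = 1, so Bézout bound = 1.
Scan x ∈ F_7. For each x, list the y ∈ F_7 with f(x, y) ≡ 0 and those with g(x, y) ≡ 0 (mod 7); the common zeros in that column are the intersection.
  x = 0: f ≡ 0 at y ∈ {3}; g ≡ 0 at y ∈ {1}; common: ∅.
  x = 1: f ≡ 0 at y ∈ {6}; g ≡ 0 at y ∈ {2}; common: ∅.
  x = 2: f ≡ 0 at y ∈ {2}; g ≡ 0 at y ∈ {3}; common: ∅.
  x = 3: f ≡ 0 at y ∈ {5}; g ≡ 0 at y ∈ {4}; common: ∅.
  x = 4: f ≡ 0 at y ∈ {1}; g ≡ 0 at y ∈ {5}; common: ∅.
  x = 5: f ≡ 0 at y ∈ {4}; g ≡ 0 at y ∈ {6}; common: ∅.
  x = 6: f ≡ 0 at y ∈ {0}; g ≡ 0 at y ∈ {0}; common: {0}.
Collecting: common zeros = {(6, 0)}, so the count is 1.
Comparison with the Bézout bound: 1 ≤ 1 = deg(f)·deg(g), as expected for curves with no common component (the bound is attained).


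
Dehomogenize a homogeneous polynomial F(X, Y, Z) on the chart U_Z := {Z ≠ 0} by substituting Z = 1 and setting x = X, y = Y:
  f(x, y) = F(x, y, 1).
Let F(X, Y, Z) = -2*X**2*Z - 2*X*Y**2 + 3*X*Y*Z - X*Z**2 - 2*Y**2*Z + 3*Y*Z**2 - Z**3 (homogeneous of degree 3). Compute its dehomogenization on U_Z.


f(x, y) = -2*x**2 - 2*x*y**2 + 3*x*y - x - 2*y**2 + 3*y - 1

On U_Z we set Z = 1. Each monomial c·X^i·Y^j·Z^k in F becomes c·x^i·y^j·1^k = c·x^i·y^j.
Substituting Z = 1: F(X, Y, 1) = -2*x**2 - 2*x*y**2 + 3*x*y - x - 2*y**2 + 3*y - 1.
Note: deg(f) ≤ deg(F) = 3; strict inequality happens when F is divisible by Z (lost terms).


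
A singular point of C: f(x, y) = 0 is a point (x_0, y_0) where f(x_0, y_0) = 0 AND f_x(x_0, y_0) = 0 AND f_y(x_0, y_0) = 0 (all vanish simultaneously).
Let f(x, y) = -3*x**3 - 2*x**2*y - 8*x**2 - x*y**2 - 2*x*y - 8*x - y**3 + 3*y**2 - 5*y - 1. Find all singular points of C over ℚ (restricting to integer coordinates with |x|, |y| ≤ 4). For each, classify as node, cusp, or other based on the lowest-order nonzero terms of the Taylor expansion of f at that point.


Singular points: {(-1, 1)}; classification: node.

Compute partial derivatives:
  f_x = -9*x**2 - 4*x*y - 16*x - y**2 - 2*y - 8.
  f_y = -2*x**2 - 2*x*y - 2*x - 3*y**2 + 6*y - 5.
Scan x_0 ∈ {−4, ..., 4}. For each x_0, f_y(x_0, y) is a polynomial in y; find its integer roots y ∈ {−4, ..., 4}, then test f_x and f at those candidates.
  x = -4: f_y(-4, y) = -3*y**2 + 14*y - 29; no integer root y with |y| ≤ 4.
  x = -3: f_y(-3, y) = -3*y**2 + 12*y - 17; no integer root y with |y| ≤ 4.
  x = -2: f_y(-2, y) = -3*y**2 + 10*y - 9; no integer root y with |y| ≤ 4.
  x = -1: f_y(-1, y) = -3*y**2 + 8*y - 5; vanishes at y ∈ {1}. (-1, 1): f_x = 0, f = 0 — SINGULAR.
  x = 0: f_y(0, y) = -3*y**2 + 6*y - 5; no integer root y with |y| ≤ 4.
  x = 1: f_y(1, y) = -3*y**2 + 4*y - 9; no integer root y with |y| ≤ 4.
  x = 2: f_y(2, y) = -3*y**2 + 2*y - 17; no integer root y with |y| ≤ 4.
  x = 3: f_y(3, y) = -3*y**2 - 29; no integer root y with |y| ≤ 4.
  x = 4: f_y(4, y) = -3*y**2 - 2*y - 45; no integer root y with |y| ≤ 4.
Only singular point on the grid: (-1, 1).
Classify: substitute x = -1 + u, y = 1 + v and expand: f = -3*u**3 - 2*u**2*v - u**2 - u*v**2 - v**3 + v**2.
No constant or linear terms (consistent with a singular point). Quadratic part: -u**2 + v**2. Cubic part: -3*u**3 - 2*u**2*v - u*v**2 - v**3.
The quadratic part v**2 - u**2 = (v − u)(v + u) splits into two distinct linear factors, so there are two distinct tangent lines y − 1 = ±(x − -1) — this is a node (ordinary double point).
Classification: node.


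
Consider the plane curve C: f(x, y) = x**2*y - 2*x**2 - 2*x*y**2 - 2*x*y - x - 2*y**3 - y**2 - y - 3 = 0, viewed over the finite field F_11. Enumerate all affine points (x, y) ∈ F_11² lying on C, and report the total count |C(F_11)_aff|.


Affine F_11-points: {(0, 9), (1, 5), (4, 2), (6, 7), (7, 9), (9, 10), (10, 7)}; count = 7.

For each of the 121 pairs (x, y) ∈ F_11², evaluate f(x, y) mod 11. Record the zeros.
  x = 0: [0↦8, 1↦4, 2↦8, 3↦8, 4↦3, 5↦3, 6↦7, 7↦3, 8↦1, 9↦0, 10↦10]  zeros at y ∈ {9}
  x = 1: [0↦5, 1↦9, 2↦6, 3↦6, 4↦8, 5↦0, 6↦3, 7↦5, 8↦5, 9↦2, 10↦6]  zeros at y ∈ {5}
  x = 2: [0↦9, 1↦1, 2↦4, 3↦6, 4↦6, 5↦3, 6↦7, 7↦6, 8↦10, 9↦7, 10↦7]  zeros at y ∈ ∅
  x = 3: [0↦9, 1↦2, 2↦2, 3↦8, 4↦8, 5↦1, 6↦8, 7↦6, 8↦5, 9↦4, 10↦2]  zeros at y ∈ ∅
  x = 4: [0↦5, 1↦1, 2↦0, 3↦1, 4↦3, 5↦5, 6↦6, 7↦5, 8↦1, 9↦4, 10↦2]  zeros at y ∈ {2}
  x = 5: [0↦8, 1↦9, 2↦9, 3↦7, 4↦2, 5↦4, 6↦1, 7↦3, 8↦9, 9↦7, 10↦7]  zeros at y ∈ ∅
  x = 6: [0↦7, 1↦4, 2↦7, 3↦4, 4↦5, 5↦9, 6↦4, 7↦0, 8↦7, 9↦2, 10↦6]  zeros at y ∈ {7}
  x = 7: [0↦2, 1↦8, 2↦5, 3↦3, 4↦1, 5↦9, 6↦4, 7↦7, 8↦6, 9↦0, 10↦10]  zeros at y ∈ {9}
  x = 8: [0↦4, 1↦10, 2↦3, 3↦4, 4↦1, 5↦4, 6↦1, 7↦2, 8↦6, 9↦1, 10↦8]  zeros at y ∈ ∅
  x = 9: [0↦2, 1↦10, 2↦1, 3↦7, 4↦5, 5↦5, 6↦6, 7↦7, 8↦7, 9↦5, 10↦0]  zeros at y ∈ {10}
  x = 10: [0↦7, 1↦8, 2↦10, 3↦1, 4↦2, 5↦1, 6↦8, 7↦0, 8↦9, 9↦1, 10↦8]  zeros at y ∈ {7}
Collecting zeros: affine points = {(0, 9), (1, 5), (4, 2), (6, 7), (7, 9), (9, 10), (10, 7)}.
Total count |C(F_11)_aff| = 7.


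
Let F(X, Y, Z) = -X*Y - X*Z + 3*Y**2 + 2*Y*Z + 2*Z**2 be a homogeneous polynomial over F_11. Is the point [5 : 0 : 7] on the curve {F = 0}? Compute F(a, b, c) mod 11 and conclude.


F(5,0,7) ≡ 8 (mod 11); P is NOT on the curve.

Evaluate F(5, 0, 7) term-by-term (mod 11).
  -X*Y ↦ -1·5·0·1 = 0
  -X*Z ↦ -1·5·1·7 = -35
  3*Y**2 ↦ 3·1·0·1 = 0
  2*Y*Z ↦ 2·1·0·7 = 0
  2*Z**2 ↦ 2·1·1·49 = 98
Sum: F(5, 0, 7) = (0) + (-35) + (0) + (0) + (98) = 63.
Reducing mod 11: 63 ≡ 8 (mod 11).
Since F(a, b, c) ≡ 8 ≠ 0 (mod 11), P does NOT lie on the curve.


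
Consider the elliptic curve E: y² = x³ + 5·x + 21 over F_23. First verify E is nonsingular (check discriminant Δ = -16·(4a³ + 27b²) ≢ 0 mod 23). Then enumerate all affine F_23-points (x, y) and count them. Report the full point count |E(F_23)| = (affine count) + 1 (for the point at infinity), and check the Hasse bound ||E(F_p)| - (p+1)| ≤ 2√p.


Affine points = {(1, 2), (1, 21), (2, 4), (2, 19), (4, 6), (4, 17), (7, 10), (7, 13), (9, 6), (9, 17), (10, 6), (10, 17), (11, 2), (11, 21), (13, 11), (13, 12), (14, 11), (14, 12), (18, 3), (18, 20), (19, 11), (19, 12), (20, 5), (20, 18), (21, 7), (21, 16)}; affine count = 26; |E(F_23)| = 27.

Discriminant check: Δ ∝ 4a³ + 27b² = 4·5³ + 27·21² = 4·125 + 27·441 ≡ 10 (mod 23). Nonzero ⇒ E is nonsingular.
For each x ∈ F_23, compute rhs = x³ + 5·x + 21 mod 23, then count y ∈ F_23 with y² ≡ rhs.
  x = 0: rhs = 21, matching y values: none (0 points).
  x = 1: rhs = 4, matching y values: 2, 21 (2 points).
  x = 2: rhs = 16, matching y values: 4, 19 (2 points).
  x = 3: rhs = 17, matching y values: none (0 points).
  x = 4: rhs = 13, matching y values: 6, 17 (2 points).
  x = 5: rhs = 10, matching y values: none (0 points).
  x = 6: rhs = 14, matching y values: none (0 points).
  x = 7: rhs = 8, matching y values: 10, 13 (2 points).
  x = 8: rhs = 21, matching y values: none (0 points).
  x = 9: rhs = 13, matching y values: 6, 17 (2 points).
  x = 10: rhs = 13, matching y values: 6, 17 (2 points).
  x = 11: rhs = 4, matching y values: 2, 21 (2 points).
  x = 12: rhs = 15, matching y values: none (0 points).
  x = 13: rhs = 6, matching y values: 11, 12 (2 points).
  x = 14: rhs = 6, matching y values: 11, 12 (2 points).
  x = 15: rhs = 21, matching y values: none (0 points).
  x = 16: rhs = 11, matching y values: none (0 points).
  x = 17: rhs = 5, matching y values: none (0 points).
  x = 18: rhs = 9, matching y values: 3, 20 (2 points).
  x = 19: rhs = 6, matching y values: 11, 12 (2 points).
  x = 20: rhs = 2, matching y values: 5, 18 (2 points).
  x = 21: rhs = 3, matching y values: 7, 16 (2 points).
  x = 22: rhs = 15, matching y values: none (0 points).
Total affine count: 26.
Full point count |E(F_23)| = 26 + 1 = 27.
Hasse bound: |27 − (23+1)| = |3| = 3 ≤ 2√23 ≈ 9.5917 ✓.


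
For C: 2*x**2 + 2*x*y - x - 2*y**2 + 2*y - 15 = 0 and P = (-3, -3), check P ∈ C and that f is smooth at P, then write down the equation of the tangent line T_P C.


Tangent line at P: -19*x + 8*y - 33 = 0.

Step 1: f(-3, -3) = 0, so P lies on C.
Step 2: partial derivatives
  f_x(x, y) = 4*x + 2*y - 1, f_y(x, y) = 2*x - 4*y + 2.
  f_x(P) = -19, f_y(P) = 8 (gradient nonzero, so P is smooth).
Step 3: tangent line at P: -19·(x − -3) + 8·(y − -3) = 0.
Expanding: -19*x + 8*y - 33 = 0.


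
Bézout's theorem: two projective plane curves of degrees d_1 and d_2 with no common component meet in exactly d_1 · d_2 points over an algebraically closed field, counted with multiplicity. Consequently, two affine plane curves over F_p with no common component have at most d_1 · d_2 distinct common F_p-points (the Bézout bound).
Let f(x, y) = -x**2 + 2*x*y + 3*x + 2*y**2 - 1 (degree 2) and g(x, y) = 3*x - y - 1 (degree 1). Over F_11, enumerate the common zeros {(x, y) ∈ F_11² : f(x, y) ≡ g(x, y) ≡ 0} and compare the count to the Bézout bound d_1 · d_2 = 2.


Common zeros: ∅; count = 0; Bézout bound = 2.

deg(f) = 2, deg(g) = 1, so Bézout bound = 2.
Scan x ∈ F_11. For each x, list the y ∈ F_11 with f(x, y) ≡ 0 and those with g(x, y) ≡ 0 (mod 11); the common zeros in that column are the intersection.
  x = 0: f ≡ 0 at y ∈ ∅; g ≡ 0 at y ∈ {10}; common: ∅.
  x = 1: f ≡ 0 at y ∈ ∅; g ≡ 0 at y ∈ {2}; common: ∅.
  x = 2: f ≡ 0 at y ∈ ∅; g ≡ 0 at y ∈ {5}; common: ∅.
  x = 3: f ≡ 0 at y ∈ {4}; g ≡ 0 at y ∈ {8}; common: ∅.
  x = 4: f ≡ 0 at y ∈ {8, 10}; g ≡ 0 at y ∈ {0}; common: ∅.
  x = 5: f ≡ 0 at y ∈ {0, 6}; g ≡ 0 at y ∈ {3}; common: ∅.
  x = 6: f ≡ 0 at y ∈ ∅; g ≡ 0 at y ∈ {6}; common: ∅.
  x = 7: f ≡ 0 at y ∈ ∅; g ≡ 0 at y ∈ {9}; common: ∅.
  x = 8: f ≡ 0 at y ∈ {4, 10}; g ≡ 0 at y ∈ {1}; common: ∅.
  x = 9: f ≡ 0 at y ∈ {0, 2}; g ≡ 0 at y ∈ {4}; common: ∅.
  x = 10: f ≡ 0 at y ∈ {6}; g ≡ 0 at y ∈ {7}; common: ∅.
Collecting: common zeros = ∅, so the count is 0.
Comparison with the Bézout bound: 0 ≤ 2 = deg(f)·deg(g), as expected for curves with no common component (the affine F_11-count falls short of the bound because intersections may lie at infinity, over extension fields, or carry multiplicity).


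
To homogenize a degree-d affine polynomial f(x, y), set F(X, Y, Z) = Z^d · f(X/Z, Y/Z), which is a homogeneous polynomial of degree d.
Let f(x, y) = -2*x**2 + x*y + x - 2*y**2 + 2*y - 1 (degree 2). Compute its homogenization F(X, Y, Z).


F(X, Y, Z) = -2*X**2 + X*Y + X*Z - 2*Y**2 + 2*Y*Z - Z**2

deg(f) = 2.
Substitute x = X/Z, y = Y/Z into f, then multiply by Z^2.
  monomial -2·x^2·y^0 ↦ -2·X^2·Y^0·Z^0.
  monomial 1·x^1·y^1 ↦ 1·X^1·Y^1·Z^0.
  monomial 1·x^1·y^0 ↦ 1·X^1·Y^0·Z^1.
  monomial -2·x^0·y^2 ↦ -2·X^0·Y^2·Z^0.
  monomial 2·x^0·y^1 ↦ 2·X^0·Y^1·Z^1.
  monomial -1·x^0·y^0 ↦ -1·X^0·Y^0·Z^2.
Collecting: F(X, Y, Z) = -2*X**2 + X*Y + X*Z - 2*Y**2 + 2*Y*Z - Z**2.


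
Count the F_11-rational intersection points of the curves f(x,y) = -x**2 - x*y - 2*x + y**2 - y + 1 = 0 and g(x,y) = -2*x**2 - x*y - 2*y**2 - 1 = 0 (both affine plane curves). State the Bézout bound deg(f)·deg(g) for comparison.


Common zeros: ∅; count = 0; Bézout bound = 4.

deg(f) = 2, deg(g) = 2, so Bézout bound = 4.
Scan x ∈ F_11. For each x, list the y ∈ F_11 with f(x, y) ≡ 0 and those with g(x, y) ≡ 0 (mod 11); the common zeros in that column are the intersection.
  x = 0: f ≡ 0 at y ∈ ∅; g ≡ 0 at y ∈ {4, 7}; common: ∅.
  x = 1: f ≡ 0 at y ∈ {6, 7}; g ≡ 0 at y ∈ ∅; common: ∅.
  x = 2: f ≡ 0 at y ∈ {6, 8}; g ≡ 0 at y ∈ {3, 7}; common: ∅.
  x = 3: f ≡ 0 at y ∈ ∅; g ≡ 0 at y ∈ {2}; common: ∅.
  x = 4: f ≡ 0 at y ∈ ∅; g ≡ 0 at y ∈ {0, 9}; common: ∅.
  x = 5: f ≡ 0 at y ∈ ∅; g ≡ 0 at y ∈ ∅; common: ∅.
  x = 6: f ≡ 0 at y ∈ ∅; g ≡ 0 at y ∈ ∅; common: ∅.
  x = 7: f ≡ 0 at y ∈ {3, 5}; g ≡ 0 at y ∈ {0, 2}; common: ∅.
  x = 8: f ≡ 0 at y ∈ {4, 5}; g ≡ 0 at y ∈ {9}; common: ∅.
  x = 9: f ≡ 0 at y ∈ ∅; g ≡ 0 at y ∈ {4, 8}; common: ∅.
  x = 10: f ≡ 0 at y ∈ {3, 8}; g ≡ 0 at y ∈ ∅; common: ∅.
Collecting: common zeros = ∅, so the count is 0.
Comparison with the Bézout bound: 0 ≤ 4 = deg(f)·deg(g), as expected for curves with no common component (the affine F_11-count falls short of the bound because intersections may lie at infinity, over extension fields, or carry multiplicity).


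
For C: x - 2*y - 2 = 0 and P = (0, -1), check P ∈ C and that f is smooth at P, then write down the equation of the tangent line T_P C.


Tangent line at P: x - 2*y - 2 = 0.

Step 1: f(0, -1) = 0, so P lies on C.
Step 2: partial derivatives
  f_x(x, y) = 1, f_y(x, y) = -2.
  f_x(P) = 1, f_y(P) = -2 (gradient nonzero, so P is smooth).
Step 3: tangent line at P: 1·(x − 0) + -2·(y − -1) = 0.
Expanding: x - 2*y - 2 = 0.


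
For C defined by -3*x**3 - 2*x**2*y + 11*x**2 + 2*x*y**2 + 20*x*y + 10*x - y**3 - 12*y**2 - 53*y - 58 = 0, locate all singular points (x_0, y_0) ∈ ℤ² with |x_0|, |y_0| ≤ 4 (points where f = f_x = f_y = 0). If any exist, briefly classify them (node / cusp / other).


Singular points: {(2, -3)}; classification: node.

Compute partial derivatives:
  f_x = -9*x**2 - 4*x*y + 22*x + 2*y**2 + 20*y + 10.
  f_y = -2*x**2 + 4*x*y + 20*x - 3*y**2 - 24*y - 53.
Scan x_0 ∈ {−4, ..., 4}. For each x_0, f_y(x_0, y) is a polynomial in y; find its integer roots y ∈ {−4, ..., 4}, then test f_x and f at those candidates.
  x = -4: f_y(-4, y) = -3*y**2 - 40*y - 165; no integer root y with |y| ≤ 4.
  x = -3: f_y(-3, y) = -3*y**2 - 36*y - 131; no integer root y with |y| ≤ 4.
  x = -2: f_y(-2, y) = -3*y**2 - 32*y - 101; no integer root y with |y| ≤ 4.
  x = -1: f_y(-1, y) = -3*y**2 - 28*y - 75; no integer root y with |y| ≤ 4.
  x = 0: f_y(0, y) = -3*y**2 - 24*y - 53; no integer root y with |y| ≤ 4.
  x = 1: f_y(1, y) = -3*y**2 - 20*y - 35; no integer root y with |y| ≤ 4.
  x = 2: f_y(2, y) = -3*y**2 - 16*y - 21; vanishes at y ∈ {-3}. (2, -3): f_x = 0, f = 0 — SINGULAR.
  x = 3: f_y(3, y) = -3*y**2 - 12*y - 11; no integer root y with |y| ≤ 4.
  x = 4: f_y(4, y) = -3*y**2 - 8*y - 5; vanishes at y ∈ {-1}. (4, -1): f_x = -48 ≠ 0.
Only singular point on the grid: (2, -3).
Classify: substitute x = 2 + u, y = -3 + v and expand: f = -3*u**3 - 2*u**2*v - u**2 + 2*u*v**2 - v**3 + v**2.
No constant or linear terms (consistent with a singular point). Quadratic part: -u**2 + v**2. Cubic part: -3*u**3 - 2*u**2*v + 2*u*v**2 - v**3.
The quadratic part v**2 - u**2 = (v − u)(v + u) splits into two distinct linear factors, so there are two distinct tangent lines y − -3 = ±(x − 2) — this is a node (ordinary double point).
Classification: node.


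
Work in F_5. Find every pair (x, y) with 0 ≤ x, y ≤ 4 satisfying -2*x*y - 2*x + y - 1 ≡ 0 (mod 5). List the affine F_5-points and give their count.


Affine F_5-points: {(0, 1), (1, 2), (2, 0), (4, 3)}; count = 4.

For each of the 25 pairs (x, y) ∈ F_5², evaluate f(x, y) mod 5. Record the zeros.
  x = 0: [0↦4, 1↦0, 2↦1, 3↦2, 4↦3]  zeros at y ∈ {1}
  x = 1: [0↦2, 1↦1, 2↦0, 3↦4, 4↦3]  zeros at y ∈ {2}
  x = 2: [0↦0, 1↦2, 2↦4, 3↦1, 4↦3]  zeros at y ∈ {0}
  x = 3: [0↦3, 1↦3, 2↦3, 3↦3, 4↦3]  zeros at y ∈ ∅
  x = 4: [0↦1, 1↦4, 2↦2, 3↦0, 4↦3]  zeros at y ∈ {3}
Collecting zeros: affine points = {(0, 1), (1, 2), (2, 0), (4, 3)}.
Total count |C(F_5)_aff| = 4.


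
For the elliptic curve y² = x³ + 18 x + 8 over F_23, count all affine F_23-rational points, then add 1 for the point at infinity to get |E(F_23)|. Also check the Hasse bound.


Affine points = {(0, 10), (0, 13), (1, 2), (1, 21), (2, 11), (2, 12), (4, 11), (4, 12), (5, 4), (5, 19), (9, 5), (9, 18), (13, 1), (13, 22), (17, 11), (17, 12), (18, 0), (22, 9), (22, 14)}; affine count = 19; |E(F_23)| = 20.

Discriminant check: Δ ∝ 4a³ + 27b² = 4·18³ + 27·8² = 4·5832 + 27·64 ≡ 9 (mod 23). Nonzero ⇒ E is nonsingular.
For each x ∈ F_23, compute rhs = x³ + 18·x + 8 mod 23, then count y ∈ F_23 with y² ≡ rhs.
  x = 0: rhs = 8, matching y values: 10, 13 (2 points).
  x = 1: rhs = 4, matching y values: 2, 21 (2 points).
  x = 2: rhs = 6, matching y values: 11, 12 (2 points).
  x = 3: rhs = 20, matching y values: none (0 points).
  x = 4: rhs = 6, matching y values: 11, 12 (2 points).
  x = 5: rhs = 16, matching y values: 4, 19 (2 points).
  x = 6: rhs = 10, matching y values: none (0 points).
  x = 7: rhs = 17, matching y values: none (0 points).
  x = 8: rhs = 20, matching y values: none (0 points).
  x = 9: rhs = 2, matching y values: 5, 18 (2 points).
  x = 10: rhs = 15, matching y values: none (0 points).
  x = 11: rhs = 19, matching y values: none (0 points).
  x = 12: rhs = 20, matching y values: none (0 points).
  x = 13: rhs = 1, matching y values: 1, 22 (2 points).
  x = 14: rhs = 14, matching y values: none (0 points).
  x = 15: rhs = 19, matching y values: none (0 points).
  x = 16: rhs = 22, matching y values: none (0 points).
  x = 17: rhs = 6, matching y values: 11, 12 (2 points).
  x = 18: rhs = 0, matching y values: 0 (1 points).
  x = 19: rhs = 10, matching y values: none (0 points).
  x = 20: rhs = 19, matching y values: none (0 points).
  x = 21: rhs = 10, matching y values: none (0 points).
  x = 22: rhs = 12, matching y values: 9, 14 (2 points).
Total affine count: 19.
Full point count |E(F_23)| = 19 + 1 = 20.
Hasse bound: |20 − (23+1)| = |-4| = 4 ≤ 2√23 ≈ 9.5917 ✓.


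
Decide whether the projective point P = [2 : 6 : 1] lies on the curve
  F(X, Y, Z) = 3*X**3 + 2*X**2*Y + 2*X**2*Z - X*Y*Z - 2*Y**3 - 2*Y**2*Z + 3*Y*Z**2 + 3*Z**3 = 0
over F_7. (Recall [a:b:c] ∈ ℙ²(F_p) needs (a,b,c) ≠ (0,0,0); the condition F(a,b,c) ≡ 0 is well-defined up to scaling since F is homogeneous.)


F(2,6,1) ≡ 5 (mod 7); P is NOT on the curve.

Evaluate F(2, 6, 1) term-by-term (mod 7).
  3*X**3 ↦ 3·8·1·1 = 24
  2*X**2*Y ↦ 2·4·6·1 = 48
  2*X**2*Z ↦ 2·4·1·1 = 8
  -X*Y*Z ↦ -1·2·6·1 = -12
  -2*Y**3 ↦ -2·1·216·1 = -432
  -2*Y**2*Z ↦ -2·1·36·1 = -72
  3*Y*Z**2 ↦ 3·1·6·1 = 18
  3*Z**3 ↦ 3·1·1·1 = 3
Sum: F(2, 6, 1) = (24) + (48) + (8) + (-12) + (-432) + (-72) + (18) + (3) = -415.
Reducing mod 7: -415 ≡ 5 (mod 7).
Since F(a, b, c) ≡ 5 ≠ 0 (mod 7), P does NOT lie on the curve.


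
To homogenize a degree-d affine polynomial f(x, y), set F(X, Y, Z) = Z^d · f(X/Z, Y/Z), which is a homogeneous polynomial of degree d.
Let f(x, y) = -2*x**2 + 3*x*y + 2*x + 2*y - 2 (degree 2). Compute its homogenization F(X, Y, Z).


F(X, Y, Z) = -2*X**2 + 3*X*Y + 2*X*Z + 2*Y*Z - 2*Z**2

deg(f) = 2.
Substitute x = X/Z, y = Y/Z into f, then multiply by Z^2.
  monomial -2·x^2·y^0 ↦ -2·X^2·Y^0·Z^0.
  monomial 3·x^1·y^1 ↦ 3·X^1·Y^1·Z^0.
  monomial 2·x^1·y^0 ↦ 2·X^1·Y^0·Z^1.
  monomial 2·x^0·y^1 ↦ 2·X^0·Y^1·Z^1.
  monomial -2·x^0·y^0 ↦ -2·X^0·Y^0·Z^2.
Collecting: F(X, Y, Z) = -2*X**2 + 3*X*Y + 2*X*Z + 2*Y*Z - 2*Z**2.


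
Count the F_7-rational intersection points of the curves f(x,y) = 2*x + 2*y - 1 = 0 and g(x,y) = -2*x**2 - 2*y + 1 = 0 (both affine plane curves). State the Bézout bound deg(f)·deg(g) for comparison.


Common zeros: {(0, 4), (1, 3)}; count = 2; Bézout bound = 2.

deg(f) = 1, deg(g) = 2, so Bézout bound = 2.
Scan x ∈ F_7. For each x, list the y ∈ F_7 with f(x, y) ≡ 0 and those with g(x, y) ≡ 0 (mod 7); the common zeros in that column are the intersection.
  x = 0: f ≡ 0 at y ∈ {4}; g ≡ 0 at y ∈ {4}; common: {4}.
  x = 1: f ≡ 0 at y ∈ {3}; g ≡ 0 at y ∈ {3}; common: {3}.
  x = 2: f ≡ 0 at y ∈ {2}; g ≡ 0 at y ∈ {0}; common: ∅.
  x = 3: f ≡ 0 at y ∈ {1}; g ≡ 0 at y ∈ {2}; common: ∅.
  x = 4: f ≡ 0 at y ∈ {0}; g ≡ 0 at y ∈ {2}; common: ∅.
  x = 5: f ≡ 0 at y ∈ {6}; g ≡ 0 at y ∈ {0}; common: ∅.
  x = 6: f ≡ 0 at y ∈ {5}; g ≡ 0 at y ∈ {3}; common: ∅.
Collecting: common zeros = {(0, 4), (1, 3)}, so the count is 2.
Comparison with the Bézout bound: 2 ≤ 2 = deg(f)·deg(g), as expected for curves with no common component (the bound is attained).


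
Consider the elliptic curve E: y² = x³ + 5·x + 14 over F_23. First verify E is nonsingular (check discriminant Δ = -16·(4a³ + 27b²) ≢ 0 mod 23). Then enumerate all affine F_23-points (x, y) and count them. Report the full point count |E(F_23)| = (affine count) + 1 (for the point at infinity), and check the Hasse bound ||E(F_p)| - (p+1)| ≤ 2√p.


Affine points = {(2, 3), (2, 20), (4, 11), (4, 12), (5, 7), (5, 16), (7, 1), (7, 22), (9, 11), (9, 12), (10, 11), (10, 12), (12, 10), (12, 13), (16, 2), (16, 21), (18, 5), (18, 18), (20, 8), (20, 15), (22, 10), (22, 13)}; affine count = 22; |E(F_23)| = 23.

Discriminant check: Δ ∝ 4a³ + 27b² = 4·5³ + 27·14² = 4·125 + 27·196 ≡ 19 (mod 23). Nonzero ⇒ E is nonsingular.
For each x ∈ F_23, compute rhs = x³ + 5·x + 14 mod 23, then count y ∈ F_23 with y² ≡ rhs.
  x = 0: rhs = 14, matching y values: none (0 points).
  x = 1: rhs = 20, matching y values: none (0 points).
  x = 2: rhs = 9, matching y values: 3, 20 (2 points).
  x = 3: rhs = 10, matching y values: none (0 points).
  x = 4: rhs = 6, matching y values: 11, 12 (2 points).
  x = 5: rhs = 3, matching y values: 7, 16 (2 points).
  x = 6: rhs = 7, matching y values: none (0 points).
  x = 7: rhs = 1, matching y values: 1, 22 (2 points).
  x = 8: rhs = 14, matching y values: none (0 points).
  x = 9: rhs = 6, matching y values: 11, 12 (2 points).
  x = 10: rhs = 6, matching y values: 11, 12 (2 points).
  x = 11: rhs = 20, matching y values: none (0 points).
  x = 12: rhs = 8, matching y values: 10, 13 (2 points).
  x = 13: rhs = 22, matching y values: none (0 points).
  x = 14: rhs = 22, matching y values: none (0 points).
  x = 15: rhs = 14, matching y values: none (0 points).
  x = 16: rhs = 4, matching y values: 2, 21 (2 points).
  x = 17: rhs = 21, matching y values: none (0 points).
  x = 18: rhs = 2, matching y values: 5, 18 (2 points).
  x = 19: rhs = 22, matching y values: none (0 points).
  x = 20: rhs = 18, matching y values: 8, 15 (2 points).
  x = 21: rhs = 19, matching y values: none (0 points).
  x = 22: rhs = 8, matching y values: 10, 13 (2 points).
Total affine count: 22.
Full point count |E(F_23)| = 22 + 1 = 23.
Hasse bound: |23 − (23+1)| = |-1| = 1 ≤ 2√23 ≈ 9.5917 ✓.


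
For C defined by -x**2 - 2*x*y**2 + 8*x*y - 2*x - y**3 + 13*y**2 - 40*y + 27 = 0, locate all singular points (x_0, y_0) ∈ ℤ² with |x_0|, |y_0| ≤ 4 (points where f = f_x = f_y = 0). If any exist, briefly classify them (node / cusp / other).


Singular points: {(3, 2)}; classification: node.

Compute partial derivatives:
  f_x = -2*x - 2*y**2 + 8*y - 2.
  f_y = -4*x*y + 8*x - 3*y**2 + 26*y - 40.
Scan x_0 ∈ {−4, ..., 4}. For each x_0, f_y(x_0, y) is a polynomial in y; find its integer roots y ∈ {−4, ..., 4}, then test f_x and f at those candidates.
  x = -4: f_y(-4, y) = -3*y**2 + 42*y - 72; vanishes at y ∈ {2}. (-4, 2): f_x = 14 ≠ 0.
  x = -3: f_y(-3, y) = -3*y**2 + 38*y - 64; vanishes at y ∈ {2}. (-3, 2): f_x = 12 ≠ 0.
  x = -2: f_y(-2, y) = -3*y**2 + 34*y - 56; vanishes at y ∈ {2}. (-2, 2): f_x = 10 ≠ 0.
  x = -1: f_y(-1, y) = -3*y**2 + 30*y - 48; vanishes at y ∈ {2}. (-1, 2): f_x = 8 ≠ 0.
  x = 0: f_y(0, y) = -3*y**2 + 26*y - 40; vanishes at y ∈ {2}. (0, 2): f_x = 6 ≠ 0.
  x = 1: f_y(1, y) = -3*y**2 + 22*y - 32; vanishes at y ∈ {2}. (1, 2): f_x = 4 ≠ 0.
  x = 2: f_y(2, y) = -3*y**2 + 18*y - 24; vanishes at y ∈ {2, 4}. (2, 2): f_x = 2 ≠ 0; (2, 4): f_x = -6 ≠ 0.
  x = 3: f_y(3, y) = -3*y**2 + 14*y - 16; vanishes at y ∈ {2}. (3, 2): f_x = 0, f = 0 — SINGULAR.
  x = 4: f_y(4, y) = -3*y**2 + 10*y - 8; vanishes at y ∈ {2}. (4, 2): f_x = -2 ≠ 0.
Only singular point on the grid: (3, 2).
Classify: substitute x = 3 + u, y = 2 + v and expand: f = -u**2 - 2*u*v**2 - v**3 + v**2.
No constant or linear terms (consistent with a singular point). Quadratic part: -u**2 + v**2. Cubic part: -2*u*v**2 - v**3.
The quadratic part v**2 - u**2 = (v − u)(v + u) splits into two distinct linear factors, so there are two distinct tangent lines y − 2 = ±(x − 3) — this is a node (ordinary double point).
Classification: node.


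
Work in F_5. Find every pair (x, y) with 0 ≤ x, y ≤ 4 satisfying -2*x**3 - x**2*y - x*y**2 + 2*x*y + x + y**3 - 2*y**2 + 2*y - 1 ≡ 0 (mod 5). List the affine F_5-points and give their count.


Affine F_5-points: {(0, 1), (1, 2), (2, 0), (4, 0), (4, 3)}; count = 5.

For each of the 25 pairs (x, y) ∈ F_5², evaluate f(x, y) mod 5. Record the zeros.
  x = 0: [0↦4, 1↦0, 2↦3, 3↦4, 4↦4]  zeros at y ∈ {1}
  x = 1: [0↦3, 1↦4, 2↦0, 3↦2, 4↦1]  zeros at y ∈ {2}
  x = 2: [0↦0, 1↦4, 2↦1, 3↦2, 4↦3]  zeros at y ∈ {0}
  x = 3: [0↦3, 1↦3, 2↦4, 3↦2, 4↦3]  zeros at y ∈ ∅
  x = 4: [0↦0, 1↦4, 2↦2, 3↦0, 4↦4]  zeros at y ∈ {0, 3}
Collecting zeros: affine points = {(0, 1), (1, 2), (2, 0), (4, 0), (4, 3)}.
Total count |C(F_5)_aff| = 5.


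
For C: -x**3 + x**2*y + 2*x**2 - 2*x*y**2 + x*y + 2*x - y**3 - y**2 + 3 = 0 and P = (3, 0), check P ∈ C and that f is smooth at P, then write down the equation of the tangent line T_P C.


Tangent line at P: -13*x + 12*y + 39 = 0.

Step 1: f(3, 0) = 0, so P lies on C.
Step 2: partial derivatives
  f_x(x, y) = -3*x**2 + 2*x*y + 4*x - 2*y**2 + y + 2, f_y(x, y) = x**2 - 4*x*y + x - 3*y**2 - 2*y.
  f_x(P) = -13, f_y(P) = 12 (gradient nonzero, so P is smooth).
Step 3: tangent line at P: -13·(x − 3) + 12·(y − 0) = 0.
Expanding: -13*x + 12*y + 39 = 0.


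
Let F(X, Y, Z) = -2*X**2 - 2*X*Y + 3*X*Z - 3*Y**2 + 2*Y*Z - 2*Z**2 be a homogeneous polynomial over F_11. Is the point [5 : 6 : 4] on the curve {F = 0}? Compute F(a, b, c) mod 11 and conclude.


F(5,6,4) ≡ 1 (mod 11); P is NOT on the curve.

Evaluate F(5, 6, 4) term-by-term (mod 11).
  -2*X**2 ↦ -2·25·1·1 = -50
  -2*X*Y ↦ -2·5·6·1 = -60
  3*X*Z ↦ 3·5·1·4 = 60
  -3*Y**2 ↦ -3·1·36·1 = -108
  2*Y*Z ↦ 2·1·6·4 = 48
  -2*Z**2 ↦ -2·1·1·16 = -32
Sum: F(5, 6, 4) = (-50) + (-60) + (60) + (-108) + (48) + (-32) = -142.
Reducing mod 11: -142 ≡ 1 (mod 11).
Since F(a, b, c) ≡ 1 ≠ 0 (mod 11), P does NOT lie on the curve.


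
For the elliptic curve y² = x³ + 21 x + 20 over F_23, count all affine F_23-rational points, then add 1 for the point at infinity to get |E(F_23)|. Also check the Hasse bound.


Affine points = {(2, 1), (2, 22), (3, 8), (3, 15), (7, 2), (7, 21), (9, 8), (9, 15), (11, 8), (11, 15), (13, 11), (13, 12), (16, 6), (16, 17), (17, 0), (21, 4), (21, 19)}; affine count = 17; |E(F_23)| = 18.

Discriminant check: Δ ∝ 4a³ + 27b² = 4·21³ + 27·20² = 4·9261 + 27·400 ≡ 4 (mod 23). Nonzero ⇒ E is nonsingular.
For each x ∈ F_23, compute rhs = x³ + 21·x + 20 mod 23, then count y ∈ F_23 with y² ≡ rhs.
  x = 0: rhs = 20, matching y values: none (0 points).
  x = 1: rhs = 19, matching y values: none (0 points).
  x = 2: rhs = 1, matching y values: 1, 22 (2 points).
  x = 3: rhs = 18, matching y values: 8, 15 (2 points).
  x = 4: rhs = 7, matching y values: none (0 points).
  x = 5: rhs = 20, matching y values: none (0 points).
  x = 6: rhs = 17, matching y values: none (0 points).
  x = 7: rhs = 4, matching y values: 2, 21 (2 points).
  x = 8: rhs = 10, matching y values: none (0 points).
  x = 9: rhs = 18, matching y values: 8, 15 (2 points).
  x = 10: rhs = 11, matching y values: none (0 points).
  x = 11: rhs = 18, matching y values: 8, 15 (2 points).
  x = 12: rhs = 22, matching y values: none (0 points).
  x = 13: rhs = 6, matching y values: 11, 12 (2 points).
  x = 14: rhs = 22, matching y values: none (0 points).
  x = 15: rhs = 7, matching y values: none (0 points).
  x = 16: rhs = 13, matching y values: 6, 17 (2 points).
  x = 17: rhs = 0, matching y values: 0 (1 points).
  x = 18: rhs = 20, matching y values: none (0 points).
  x = 19: rhs = 10, matching y values: none (0 points).
  x = 20: rhs = 22, matching y values: none (0 points).
  x = 21: rhs = 16, matching y values: 4, 19 (2 points).
  x = 22: rhs = 21, matching y values: none (0 points).
Total affine count: 17.
Full point count |E(F_23)| = 17 + 1 = 18.
Hasse bound: |18 − (23+1)| = |-6| = 6 ≤ 2√23 ≈ 9.5917 ✓.


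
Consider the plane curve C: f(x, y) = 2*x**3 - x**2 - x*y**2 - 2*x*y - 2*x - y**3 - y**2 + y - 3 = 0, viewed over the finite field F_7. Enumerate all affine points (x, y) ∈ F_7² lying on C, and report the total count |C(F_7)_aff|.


Affine F_7-points: {(2, 2), (2, 4), (2, 5), (3, 3), (3, 4), (5, 1), (6, 4)}; count = 7.

For each of the 49 pairs (x, y) ∈ F_7², evaluate f(x, y) mod 7. Record the zeros.
  x = 0: [0↦4, 1↦3, 2↦1, 3↦6, 4↦5, 5↦6, 6↦3]  zeros at y ∈ ∅
  x = 1: [0↦3, 1↦6, 2↦6, 3↦4, 4↦1, 5↦5, 6↦3]  zeros at y ∈ ∅
  x = 2: [0↦5, 1↦5, 2↦0, 3↦5, 4↦0, 5↦0, 6↦6]  zeros at y ∈ {2, 4, 5}
  x = 3: [0↦1, 1↦5, 2↦2, 3↦0, 4↦0, 5↦3, 6↦3]  zeros at y ∈ {3, 4}
  x = 4: [0↦3, 1↦4, 2↦3, 3↦1, 4↦6, 5↦5, 6↦6]  zeros at y ∈ ∅
  x = 5: [0↦2, 1↦0, 2↦1, 3↦6, 4↦2, 5↦4, 6↦6]  zeros at y ∈ {1}
  x = 6: [0↦3, 1↦5, 2↦1, 3↦6, 4↦0, 5↦5, 6↦1]  zeros at y ∈ {4}
Collecting zeros: affine points = {(2, 2), (2, 4), (2, 5), (3, 3), (3, 4), (5, 1), (6, 4)}.
Total count |C(F_7)_aff| = 7.


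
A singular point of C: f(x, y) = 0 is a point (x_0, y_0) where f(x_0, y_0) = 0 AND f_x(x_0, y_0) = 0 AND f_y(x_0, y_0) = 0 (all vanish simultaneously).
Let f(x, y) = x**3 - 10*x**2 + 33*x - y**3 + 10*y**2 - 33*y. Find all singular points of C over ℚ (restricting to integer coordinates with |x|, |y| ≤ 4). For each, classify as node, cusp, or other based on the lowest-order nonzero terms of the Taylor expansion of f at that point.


Singular points: {(3, 3)}; classification: node.

Compute partial derivatives:
  f_x = 3*x**2 - 20*x + 33.
  f_y = -3*y**2 + 20*y - 33.
Scan x_0 ∈ {−4, ..., 4}. For each x_0, f_y(x_0, y) is a polynomial in y; find its integer roots y ∈ {−4, ..., 4}, then test f_x and f at those candidates.
  x = -4: f_y(-4, y) = -3*y**2 + 20*y - 33; vanishes at y ∈ {3}. (-4, 3): f_x = 161 ≠ 0.
  x = -3: f_y(-3, y) = -3*y**2 + 20*y - 33; vanishes at y ∈ {3}. (-3, 3): f_x = 120 ≠ 0.
  x = -2: f_y(-2, y) = -3*y**2 + 20*y - 33; vanishes at y ∈ {3}. (-2, 3): f_x = 85 ≠ 0.
  x = -1: f_y(-1, y) = -3*y**2 + 20*y - 33; vanishes at y ∈ {3}. (-1, 3): f_x = 56 ≠ 0.
  x = 0: f_y(0, y) = -3*y**2 + 20*y - 33; vanishes at y ∈ {3}. (0, 3): f_x = 33 ≠ 0.
  x = 1: f_y(1, y) = -3*y**2 + 20*y - 33; vanishes at y ∈ {3}. (1, 3): f_x = 16 ≠ 0.
  x = 2: f_y(2, y) = -3*y**2 + 20*y - 33; vanishes at y ∈ {3}. (2, 3): f_x = 5 ≠ 0.
  x = 3: f_y(3, y) = -3*y**2 + 20*y - 33; vanishes at y ∈ {3}. (3, 3): f_x = 0, f = 0 — SINGULAR.
  x = 4: f_y(4, y) = -3*y**2 + 20*y - 33; vanishes at y ∈ {3}. (4, 3): f_x = 1 ≠ 0.
Only singular point on the grid: (3, 3).
Classify: substitute x = 3 + u, y = 3 + v and expand: f = u**3 - u**2 - v**3 + v**2.
No constant or linear terms (consistent with a singular point). Quadratic part: -u**2 + v**2. Cubic part: u**3 - v**3.
The quadratic part v**2 - u**2 = (v − u)(v + u) splits into two distinct linear factors, so there are two distinct tangent lines y − 3 = ±(x − 3) — this is a node (ordinary double point).
Classification: node.


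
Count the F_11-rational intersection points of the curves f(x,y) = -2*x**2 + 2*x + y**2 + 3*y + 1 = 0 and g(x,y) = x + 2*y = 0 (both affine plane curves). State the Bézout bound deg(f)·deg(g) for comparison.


Common zeros: ∅; count = 0; Bézout bound = 2.

deg(f) = 2, deg(g) = 1, so Bézout bound = 2.
Scan x ∈ F_11. For each x, list the y ∈ F_11 with f(x, y) ≡ 0 and those with g(x, y) ≡ 0 (mod 11); the common zeros in that column are the intersection.
  x = 0: f ≡ 0 at y ∈ {2, 6}; g ≡ 0 at y ∈ {0}; common: ∅.
  x = 1: f ≡ 0 at y ∈ {2, 6}; g ≡ 0 at y ∈ {5}; common: ∅.
  x = 2: f ≡ 0 at y ∈ ∅; g ≡ 0 at y ∈ {10}; common: ∅.
  x = 3: f ≡ 0 at y ∈ {0, 8}; g ≡ 0 at y ∈ {4}; common: ∅.
  x = 4: f ≡ 0 at y ∈ ∅; g ≡ 0 at y ∈ {9}; common: ∅.
  x = 5: f ≡ 0 at y ∈ {4}; g ≡ 0 at y ∈ {3}; common: ∅.
  x = 6: f ≡ 0 at y ∈ {1, 7}; g ≡ 0 at y ∈ {8}; common: ∅.
  x = 7: f ≡ 0 at y ∈ {4}; g ≡ 0 at y ∈ {2}; common: ∅.
  x = 8: f ≡ 0 at y ∈ ∅; g ≡ 0 at y ∈ {7}; common: ∅.
  x = 9: f ≡ 0 at y ∈ {0, 8}; g ≡ 0 at y ∈ {1}; common: ∅.
  x = 10: f ≡ 0 at y ∈ ∅; g ≡ 0 at y ∈ {6}; common: ∅.
Collecting: common zeros = ∅, so the count is 0.
Comparison with the Bézout bound: 0 ≤ 2 = deg(f)·deg(g), as expected for curves with no common component (the affine F_11-count falls short of the bound because intersections may lie at infinity, over extension fields, or carry multiplicity).


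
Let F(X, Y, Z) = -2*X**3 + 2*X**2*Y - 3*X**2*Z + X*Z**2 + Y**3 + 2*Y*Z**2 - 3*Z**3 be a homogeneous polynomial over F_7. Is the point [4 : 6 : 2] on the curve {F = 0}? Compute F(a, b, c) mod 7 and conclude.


F(4,6,2) ≡ 0 (mod 7); P is on the curve.

Evaluate F(4, 6, 2) term-by-term (mod 7).
  -2*X**3 ↦ -2·64·1·1 = -128
  2*X**2*Y ↦ 2·16·6·1 = 192
  -3*X**2*Z ↦ -3·16·1·2 = -96
  X*Z**2 ↦ 1·4·1·4 = 16
  Y**3 ↦ 1·1·216·1 = 216
  2*Y*Z**2 ↦ 2·1·6·4 = 48
  -3*Z**3 ↦ -3·1·1·8 = -24
Sum: F(4, 6, 2) = (-128) + (192) + (-96) + (16) + (216) + (48) + (-24) = 224.
Reducing mod 7: 224 ≡ 0 (mod 7).
Since F(a, b, c) ≡ 0 (mod 7), P lies on the curve.


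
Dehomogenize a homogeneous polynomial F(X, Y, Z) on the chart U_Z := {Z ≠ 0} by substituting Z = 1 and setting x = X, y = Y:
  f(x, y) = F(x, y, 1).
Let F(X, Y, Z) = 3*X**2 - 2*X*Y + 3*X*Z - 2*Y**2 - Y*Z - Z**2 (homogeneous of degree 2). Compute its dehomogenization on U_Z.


f(x, y) = 3*x**2 - 2*x*y + 3*x - 2*y**2 - y - 1

On U_Z we set Z = 1. Each monomial c·X^i·Y^j·Z^k in F becomes c·x^i·y^j·1^k = c·x^i·y^j.
Substituting Z = 1: F(X, Y, 1) = 3*x**2 - 2*x*y + 3*x - 2*y**2 - y - 1.
Note: deg(f) ≤ deg(F) = 2; strict inequality happens when F is divisible by Z (lost terms).


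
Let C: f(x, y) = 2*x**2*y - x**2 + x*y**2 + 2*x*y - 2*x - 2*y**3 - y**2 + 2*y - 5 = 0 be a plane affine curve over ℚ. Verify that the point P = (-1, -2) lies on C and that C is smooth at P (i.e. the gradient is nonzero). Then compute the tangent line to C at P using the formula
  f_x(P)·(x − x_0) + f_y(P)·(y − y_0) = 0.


Tangent line at P: 8*x - 14*y - 20 = 0.

Step 1: f(-1, -2) = 0, so P lies on C.
Step 2: partial derivatives
  f_x(x, y) = 4*x*y - 2*x + y**2 + 2*y - 2, f_y(x, y) = 2*x**2 + 2*x*y + 2*x - 6*y**2 - 2*y + 2.
  f_x(P) = 8, f_y(P) = -14 (gradient nonzero, so P is smooth).
Step 3: tangent line at P: 8·(x − -1) + -14·(y − -2) = 0.
Expanding: 8*x - 14*y - 20 = 0.


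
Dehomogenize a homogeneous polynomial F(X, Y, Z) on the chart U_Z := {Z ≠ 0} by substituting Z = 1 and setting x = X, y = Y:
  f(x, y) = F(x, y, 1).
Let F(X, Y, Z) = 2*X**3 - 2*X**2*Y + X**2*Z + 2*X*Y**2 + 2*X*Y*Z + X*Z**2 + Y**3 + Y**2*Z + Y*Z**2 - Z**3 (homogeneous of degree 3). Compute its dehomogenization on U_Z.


f(x, y) = 2*x**3 - 2*x**2*y + x**2 + 2*x*y**2 + 2*x*y + x + y**3 + y**2 + y - 1

On U_Z we set Z = 1. Each monomial c·X^i·Y^j·Z^k in F becomes c·x^i·y^j·1^k = c·x^i·y^j.
Substituting Z = 1: F(X, Y, 1) = 2*x**3 - 2*x**2*y + x**2 + 2*x*y**2 + 2*x*y + x + y**3 + y**2 + y - 1.
Note: deg(f) ≤ deg(F) = 3; strict inequality happens when F is divisible by Z (lost terms).


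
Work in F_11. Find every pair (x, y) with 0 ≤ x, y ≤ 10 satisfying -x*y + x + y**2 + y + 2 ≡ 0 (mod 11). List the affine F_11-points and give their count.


Affine F_11-points: {(0, 4), (0, 6), (6, 7), (6, 9), (7, 3), (8, 2), (8, 5), (9, 0), (9, 8), (10, 10)}; count = 10.

For each of the 121 pairs (x, y) ∈ F_11², evaluate f(x, y) mod 11. Record the zeros.
  x = 0: [0↦2, 1↦4, 2↦8, 3↦3, 4↦0, 5↦10, 6↦0, 7↦3, 8↦8, 9↦4, 10↦2]  zeros at y ∈ {4, 6}
  x = 1: [0↦3, 1↦4, 2↦7, 3↦1, 4↦8, 5↦6, 6↦6, 7↦8, 8↦1, 9↦7, 10↦4]  zeros at y ∈ ∅
  x = 2: [0↦4, 1↦4, 2↦6, 3↦10, 4↦5, 5↦2, 6↦1, 7↦2, 8↦5, 9↦10, 10↦6]  zeros at y ∈ ∅
  x = 3: [0↦5, 1↦4, 2↦5, 3↦8, 4↦2, 5↦9, 6↦7, 7↦7, 8↦9, 9↦2, 10↦8]  zeros at y ∈ ∅
  x = 4: [0↦6, 1↦4, 2↦4, 3↦6, 4↦10, 5↦5, 6↦2, 7↦1, 8↦2, 9↦5, 10↦10]  zeros at y ∈ ∅
  x = 5: [0↦7, 1↦4, 2↦3, 3↦4, 4↦7, 5↦1, 6↦8, 7↦6, 8↦6, 9↦8, 10↦1]  zeros at y ∈ ∅
  x = 6: [0↦8, 1↦4, 2↦2, 3↦2, 4↦4, 5↦8, 6↦3, 7↦0, 8↦10, 9↦0, 10↦3]  zeros at y ∈ {7, 9}
  x = 7: [0↦9, 1↦4, 2↦1, 3↦0, 4↦1, 5↦4, 6↦9, 7↦5, 8↦3, 9↦3, 10↦5]  zeros at y ∈ {3}
  x = 8: [0↦10, 1↦4, 2↦0, 3↦9, 4↦9, 5↦0, 6↦4, 7↦10, 8↦7, 9↦6, 10↦7]  zeros at y ∈ {2, 5}
  x = 9: [0↦0, 1↦4, 2↦10, 3↦7, 4↦6, 5↦7, 6↦10, 7↦4, 8↦0, 9↦9, 10↦9]  zeros at y ∈ {0, 8}
  x = 10: [0↦1, 1↦4, 2↦9, 3↦5, 4↦3, 5↦3, 6↦5, 7↦9, 8↦4, 9↦1, 10↦0]  zeros at y ∈ {10}
Collecting zeros: affine points = {(0, 4), (0, 6), (6, 7), (6, 9), (7, 3), (8, 2), (8, 5), (9, 0), (9, 8), (10, 10)}.
Total count |C(F_11)_aff| = 10.


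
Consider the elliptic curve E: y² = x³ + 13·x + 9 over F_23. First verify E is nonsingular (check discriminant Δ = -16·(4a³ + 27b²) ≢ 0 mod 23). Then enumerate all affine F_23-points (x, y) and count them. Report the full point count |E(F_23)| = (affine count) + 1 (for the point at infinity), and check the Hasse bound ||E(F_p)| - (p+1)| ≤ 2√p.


Affine points = {(0, 3), (0, 20), (1, 0), (3, 11), (3, 12), (6, 2), (6, 21), (7, 11), (7, 12), (8, 2), (8, 21), (9, 2), (9, 21), (10, 9), (10, 14), (13, 11), (13, 12), (16, 9), (16, 14), (18, 7), (18, 16), (19, 10), (19, 13), (20, 9), (20, 14), (22, 8), (22, 15)}; affine count = 27; |E(F_23)| = 28.

Discriminant check: Δ ∝ 4a³ + 27b² = 4·13³ + 27·9² = 4·2197 + 27·81 ≡ 4 (mod 23). Nonzero ⇒ E is nonsingular.
For each x ∈ F_23, compute rhs = x³ + 13·x + 9 mod 23, then count y ∈ F_23 with y² ≡ rhs.
  x = 0: rhs = 9, matching y values: 3, 20 (2 points).
  x = 1: rhs = 0, matching y values: 0 (1 points).
  x = 2: rhs = 20, matching y values: none (0 points).
  x = 3: rhs = 6, matching y values: 11, 12 (2 points).
  x = 4: rhs = 10, matching y values: none (0 points).
  x = 5: rhs = 15, matching y values: none (0 points).
  x = 6: rhs = 4, matching y values: 2, 21 (2 points).
  x = 7: rhs = 6, matching y values: 11, 12 (2 points).
  x = 8: rhs = 4, matching y values: 2, 21 (2 points).
  x = 9: rhs = 4, matching y values: 2, 21 (2 points).
  x = 10: rhs = 12, matching y values: 9, 14 (2 points).
  x = 11: rhs = 11, matching y values: none (0 points).
  x = 12: rhs = 7, matching y values: none (0 points).
  x = 13: rhs = 6, matching y values: 11, 12 (2 points).
  x = 14: rhs = 14, matching y values: none (0 points).
  x = 15: rhs = 14, matching y values: none (0 points).
  x = 16: rhs = 12, matching y values: 9, 14 (2 points).
  x = 17: rhs = 14, matching y values: none (0 points).
  x = 18: rhs = 3, matching y values: 7, 16 (2 points).
  x = 19: rhs = 8, matching y values: 10, 13 (2 points).
  x = 20: rhs = 12, matching y values: 9, 14 (2 points).
  x = 21: rhs = 21, matching y values: none (0 points).
  x = 22: rhs = 18, matching y values: 8, 15 (2 points).
Total affine count: 27.
Full point count |E(F_23)| = 27 + 1 = 28.
Hasse bound: |28 − (23+1)| = |4| = 4 ≤ 2√23 ≈ 9.5917 ✓.


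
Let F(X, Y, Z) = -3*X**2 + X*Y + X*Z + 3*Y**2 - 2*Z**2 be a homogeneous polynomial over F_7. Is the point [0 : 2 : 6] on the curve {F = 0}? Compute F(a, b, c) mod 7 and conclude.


F(0,2,6) ≡ 3 (mod 7); P is NOT on the curve.

Evaluate F(0, 2, 6) term-by-term (mod 7).
  -3*X**2 ↦ -3·0·1·1 = 0
  X*Y ↦ 1·0·2·1 = 0
  X*Z ↦ 1·0·1·6 = 0
  3*Y**2 ↦ 3·1·4·1 = 12
  -2*Z**2 ↦ -2·1·1·36 = -72
Sum: F(0, 2, 6) = (0) + (0) + (0) + (12) + (-72) = -60.
Reducing mod 7: -60 ≡ 3 (mod 7).
Since F(a, b, c) ≡ 3 ≠ 0 (mod 7), P does NOT lie on the curve.
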